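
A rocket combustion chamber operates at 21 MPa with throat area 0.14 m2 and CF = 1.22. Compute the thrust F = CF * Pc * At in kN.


F = 1.22 * 21e6 * 0.14 = 3.5868e+06 N = 3586.8 kN

3586.8 kN


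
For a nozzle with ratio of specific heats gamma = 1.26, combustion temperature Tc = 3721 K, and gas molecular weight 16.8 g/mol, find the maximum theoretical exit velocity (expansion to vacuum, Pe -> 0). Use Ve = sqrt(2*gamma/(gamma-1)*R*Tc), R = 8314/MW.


R = 8314 / 16.8 = 494.88 J/(kg.K)
Ve = sqrt(2 * 1.26 / (1.26 - 1) * 494.88 * 3721) = 4225 m/s

4225 m/s


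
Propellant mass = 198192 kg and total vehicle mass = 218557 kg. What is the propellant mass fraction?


PMF = 198192 / 218557 = 0.907

0.907


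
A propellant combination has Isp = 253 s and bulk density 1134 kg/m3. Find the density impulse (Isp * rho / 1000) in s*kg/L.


rho*Isp = 253 * 1134 / 1000 = 287 s*kg/L

287 s*kg/L


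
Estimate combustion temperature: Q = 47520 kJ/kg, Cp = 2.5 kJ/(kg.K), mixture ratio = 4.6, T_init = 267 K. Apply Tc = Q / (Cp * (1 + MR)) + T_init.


Tc = 47520 / (2.5 * (1 + 4.6)) + 267 = 3661 K

3661 K


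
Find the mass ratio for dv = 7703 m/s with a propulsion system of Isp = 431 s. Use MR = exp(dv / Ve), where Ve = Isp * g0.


Ve = 431 * 9.81 = 4228.11 m/s
MR = exp(7703 / 4228.11) = 6.183

6.183


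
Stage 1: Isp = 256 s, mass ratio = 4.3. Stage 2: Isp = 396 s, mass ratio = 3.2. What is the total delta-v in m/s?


dV1 = 256 * 9.81 * ln(4.3) = 3663.1 m/s
dV2 = 396 * 9.81 * ln(3.2) = 4518.6 m/s
Total dV = 3663.1 + 4518.6 = 8181.7 m/s ~ 8182 m/s

8182 m/s


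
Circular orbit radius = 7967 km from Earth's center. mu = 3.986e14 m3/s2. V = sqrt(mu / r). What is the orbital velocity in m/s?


V = sqrt(3.986e14 / 7967000) = 7073 m/s

7073 m/s


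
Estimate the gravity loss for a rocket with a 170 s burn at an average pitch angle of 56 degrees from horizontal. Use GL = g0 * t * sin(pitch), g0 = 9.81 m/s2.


GL = 9.81 * 170 * sin(56 deg) = 1383 m/s

1383 m/s


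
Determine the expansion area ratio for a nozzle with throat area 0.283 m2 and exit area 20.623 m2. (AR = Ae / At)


AR = 20.623 / 0.283 = 72.9

72.9


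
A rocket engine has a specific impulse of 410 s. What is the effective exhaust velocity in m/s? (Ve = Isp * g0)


Ve = Isp * g0 = 410 * 9.81 = 4022.1 m/s

4022.1 m/s


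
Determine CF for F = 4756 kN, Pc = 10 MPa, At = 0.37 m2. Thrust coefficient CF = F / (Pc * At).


CF = 4756000 / (10e6 * 0.37) = 1.29

1.29


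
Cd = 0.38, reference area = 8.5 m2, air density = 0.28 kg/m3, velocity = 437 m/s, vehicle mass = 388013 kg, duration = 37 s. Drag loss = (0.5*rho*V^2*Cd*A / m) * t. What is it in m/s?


D = 0.5 * 0.28 * 437^2 * 0.38 * 8.5 = 86356.18 N
a = 86356.18 / 388013 = 0.2226 m/s2
dV = 0.2226 * 37 = 8.2 m/s

8.2 m/s


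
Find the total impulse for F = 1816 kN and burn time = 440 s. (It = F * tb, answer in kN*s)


It = 1816 * 440 = 799040 kN*s

799040 kN*s


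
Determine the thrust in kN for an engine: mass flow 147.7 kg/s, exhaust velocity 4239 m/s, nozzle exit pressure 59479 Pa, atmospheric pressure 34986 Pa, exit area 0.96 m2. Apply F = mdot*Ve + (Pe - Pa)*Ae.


F = 147.7 * 4239 + (59479 - 34986) * 0.96 = 649614.0 N = 649.6 kN

649.6 kN


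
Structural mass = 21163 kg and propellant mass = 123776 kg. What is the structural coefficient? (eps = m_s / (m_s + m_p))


eps = 21163 / (21163 + 123776) = 0.146

0.146


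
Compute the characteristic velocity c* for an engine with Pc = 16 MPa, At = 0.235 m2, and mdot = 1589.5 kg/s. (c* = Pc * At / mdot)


c* = 16e6 * 0.235 / 1589.5 = 2366 m/s

2366 m/s


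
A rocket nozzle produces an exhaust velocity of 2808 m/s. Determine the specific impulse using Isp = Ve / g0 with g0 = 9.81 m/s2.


Isp = Ve / g0 = 2808 / 9.81 = 286.2 s

286.2 s


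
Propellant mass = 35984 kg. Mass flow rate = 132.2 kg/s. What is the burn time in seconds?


tb = 35984 / 132.2 = 272.2 s

272.2 s


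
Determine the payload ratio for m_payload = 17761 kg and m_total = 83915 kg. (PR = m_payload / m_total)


PR = 17761 / 83915 = 0.2117

0.2117


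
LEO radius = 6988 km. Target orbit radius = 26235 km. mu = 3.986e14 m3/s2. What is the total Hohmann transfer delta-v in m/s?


V1 = sqrt(mu/r1) = 7552.53 m/s
dV1 = V1*(sqrt(2*r2/(r1+r2)) - 1) = 1938.83 m/s
V2 = sqrt(mu/r2) = 3897.88 m/s
dV2 = V2*(1 - sqrt(2*r1/(r1+r2))) = 1369.74 m/s
Total dV = 3309 m/s

3309 m/s


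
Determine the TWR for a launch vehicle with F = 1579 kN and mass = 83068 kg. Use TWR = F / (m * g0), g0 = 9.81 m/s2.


TWR = 1579000 / (83068 * 9.81) = 1.94

1.94


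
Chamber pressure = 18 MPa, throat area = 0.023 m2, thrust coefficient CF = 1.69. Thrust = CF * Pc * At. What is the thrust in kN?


F = 1.69 * 18e6 * 0.023 = 699660.0 N = 699.7 kN

699.7 kN


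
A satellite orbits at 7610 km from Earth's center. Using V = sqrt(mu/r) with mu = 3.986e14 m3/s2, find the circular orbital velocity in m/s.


V = sqrt(3.986e14 / 7610000) = 7237 m/s

7237 m/s


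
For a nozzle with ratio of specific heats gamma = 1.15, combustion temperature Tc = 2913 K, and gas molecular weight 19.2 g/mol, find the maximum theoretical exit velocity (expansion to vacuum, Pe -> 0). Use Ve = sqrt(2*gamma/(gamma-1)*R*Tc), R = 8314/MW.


R = 8314 / 19.2 = 433.02 J/(kg.K)
Ve = sqrt(2 * 1.15 / (1.15 - 1) * 433.02 * 2913) = 4398 m/s

4398 m/s


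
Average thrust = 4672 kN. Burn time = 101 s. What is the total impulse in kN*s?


It = 4672 * 101 = 471872 kN*s

471872 kN*s


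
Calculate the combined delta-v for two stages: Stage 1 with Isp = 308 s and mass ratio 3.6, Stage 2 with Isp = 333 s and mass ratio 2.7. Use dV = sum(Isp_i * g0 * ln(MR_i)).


dV1 = 308 * 9.81 * ln(3.6) = 3870.3 m/s
dV2 = 333 * 9.81 * ln(2.7) = 3244.7 m/s
Total dV = 3870.3 + 3244.7 = 7115.0 m/s ~ 7115 m/s

7115 m/s


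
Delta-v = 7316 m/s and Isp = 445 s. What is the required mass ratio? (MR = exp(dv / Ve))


Ve = 445 * 9.81 = 4365.45 m/s
MR = exp(7316 / 4365.45) = 5.344

5.344


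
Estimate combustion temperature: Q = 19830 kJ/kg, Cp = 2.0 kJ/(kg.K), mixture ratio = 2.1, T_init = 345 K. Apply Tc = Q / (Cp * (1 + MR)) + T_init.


Tc = 19830 / (2.0 * (1 + 2.1)) + 345 = 3543 K

3543 K


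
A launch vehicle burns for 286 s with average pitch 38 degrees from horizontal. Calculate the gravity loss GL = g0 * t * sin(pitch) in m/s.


GL = 9.81 * 286 * sin(38 deg) = 1727 m/s

1727 m/s


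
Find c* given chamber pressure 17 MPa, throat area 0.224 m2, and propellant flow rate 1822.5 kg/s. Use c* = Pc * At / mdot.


c* = 17e6 * 0.224 / 1822.5 = 2089 m/s

2089 m/s


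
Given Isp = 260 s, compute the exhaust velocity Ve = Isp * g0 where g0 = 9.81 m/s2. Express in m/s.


Ve = Isp * g0 = 260 * 9.81 = 2550.6 m/s

2550.6 m/s


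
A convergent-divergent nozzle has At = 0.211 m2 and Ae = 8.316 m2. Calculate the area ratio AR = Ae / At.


AR = 8.316 / 0.211 = 39.4

39.4


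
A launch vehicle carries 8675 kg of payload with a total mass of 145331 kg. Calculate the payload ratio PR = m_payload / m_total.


PR = 8675 / 145331 = 0.0597

0.0597


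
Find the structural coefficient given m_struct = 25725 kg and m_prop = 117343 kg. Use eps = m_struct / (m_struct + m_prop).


eps = 25725 / (25725 + 117343) = 0.1798

0.1798


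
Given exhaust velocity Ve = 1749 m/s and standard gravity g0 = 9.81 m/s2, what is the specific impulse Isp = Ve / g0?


Isp = Ve / g0 = 1749 / 9.81 = 178.3 s

178.3 s


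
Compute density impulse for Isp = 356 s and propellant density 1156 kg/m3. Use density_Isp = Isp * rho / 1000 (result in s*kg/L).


rho*Isp = 356 * 1156 / 1000 = 412 s*kg/L

412 s*kg/L


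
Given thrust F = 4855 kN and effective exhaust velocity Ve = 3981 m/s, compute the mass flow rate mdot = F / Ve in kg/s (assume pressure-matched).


mdot = F / Ve = 4855000 / 3981 = 1219.5 kg/s

1219.5 kg/s


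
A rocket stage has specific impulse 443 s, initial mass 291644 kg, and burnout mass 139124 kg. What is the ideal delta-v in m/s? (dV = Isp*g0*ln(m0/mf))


Ve = 443 * 9.81 = 4345.83 m/s
dV = 4345.83 * ln(291644/139124) = 3217 m/s

3217 m/s


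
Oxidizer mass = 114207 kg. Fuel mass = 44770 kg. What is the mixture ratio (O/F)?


MR = 114207 / 44770 = 2.55

2.55


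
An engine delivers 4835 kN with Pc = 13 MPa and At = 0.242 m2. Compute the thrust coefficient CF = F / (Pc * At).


CF = 4835000 / (13e6 * 0.242) = 1.54

1.54


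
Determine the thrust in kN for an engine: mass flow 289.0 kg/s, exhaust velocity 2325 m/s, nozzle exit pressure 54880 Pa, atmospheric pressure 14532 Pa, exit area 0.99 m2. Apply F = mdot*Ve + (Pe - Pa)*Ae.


F = 289.0 * 2325 + (54880 - 14532) * 0.99 = 711870.0 N = 711.9 kN

711.9 kN


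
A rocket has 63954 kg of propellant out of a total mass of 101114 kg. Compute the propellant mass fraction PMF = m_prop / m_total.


PMF = 63954 / 101114 = 0.632

0.632


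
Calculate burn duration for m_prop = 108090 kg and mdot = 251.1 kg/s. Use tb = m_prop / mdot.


tb = 108090 / 251.1 = 430.5 s

430.5 s


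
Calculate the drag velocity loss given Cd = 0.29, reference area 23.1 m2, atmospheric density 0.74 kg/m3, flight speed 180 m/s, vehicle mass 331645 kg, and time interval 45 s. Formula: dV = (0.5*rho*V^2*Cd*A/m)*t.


D = 0.5 * 0.74 * 180^2 * 0.29 * 23.1 = 80307.61 N
a = 80307.61 / 331645 = 0.2421 m/s2
dV = 0.2421 * 45 = 10.9 m/s

10.9 m/s


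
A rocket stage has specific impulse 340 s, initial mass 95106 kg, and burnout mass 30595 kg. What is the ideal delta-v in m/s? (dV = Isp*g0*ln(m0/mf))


Ve = 340 * 9.81 = 3335.4 m/s
dV = 3335.4 * ln(95106/30595) = 3783 m/s

3783 m/s


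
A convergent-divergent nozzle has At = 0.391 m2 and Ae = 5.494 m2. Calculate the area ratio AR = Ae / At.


AR = 5.494 / 0.391 = 14.1

14.1


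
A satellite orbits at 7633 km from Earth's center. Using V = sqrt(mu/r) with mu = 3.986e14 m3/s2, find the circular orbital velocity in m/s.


V = sqrt(3.986e14 / 7633000) = 7226 m/s

7226 m/s


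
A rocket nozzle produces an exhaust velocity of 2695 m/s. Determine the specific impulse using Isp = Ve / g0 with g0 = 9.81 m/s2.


Isp = Ve / g0 = 2695 / 9.81 = 274.7 s

274.7 s


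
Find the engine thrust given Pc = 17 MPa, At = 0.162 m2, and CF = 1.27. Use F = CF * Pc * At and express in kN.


F = 1.27 * 17e6 * 0.162 = 3.4976e+06 N = 3497.6 kN

3497.6 kN


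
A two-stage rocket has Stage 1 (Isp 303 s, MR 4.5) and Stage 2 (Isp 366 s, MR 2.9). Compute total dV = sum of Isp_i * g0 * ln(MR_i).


dV1 = 303 * 9.81 * ln(4.5) = 4470.8 m/s
dV2 = 366 * 9.81 * ln(2.9) = 3822.8 m/s
Total dV = 4470.8 + 3822.8 = 8293.6 m/s ~ 8294 m/s

8294 m/s


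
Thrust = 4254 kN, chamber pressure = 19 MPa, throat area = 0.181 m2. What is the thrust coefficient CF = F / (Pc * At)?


CF = 4254000 / (19e6 * 0.181) = 1.24

1.24


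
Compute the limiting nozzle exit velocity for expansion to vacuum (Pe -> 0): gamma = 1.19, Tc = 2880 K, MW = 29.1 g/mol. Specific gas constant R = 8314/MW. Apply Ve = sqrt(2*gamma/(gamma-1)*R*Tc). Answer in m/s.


R = 8314 / 29.1 = 285.7 J/(kg.K)
Ve = sqrt(2 * 1.19 / (1.19 - 1) * 285.7 * 2880) = 3210 m/s

3210 m/s


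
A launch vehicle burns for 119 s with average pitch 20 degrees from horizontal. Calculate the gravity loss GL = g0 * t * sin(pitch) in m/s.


GL = 9.81 * 119 * sin(20 deg) = 399 m/s

399 m/s


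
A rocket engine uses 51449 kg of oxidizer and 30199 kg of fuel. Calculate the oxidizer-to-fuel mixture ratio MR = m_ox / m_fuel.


MR = 51449 / 30199 = 1.7

1.7


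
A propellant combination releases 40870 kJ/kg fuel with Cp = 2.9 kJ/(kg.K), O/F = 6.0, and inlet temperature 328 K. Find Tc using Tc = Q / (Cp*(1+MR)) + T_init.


Tc = 40870 / (2.9 * (1 + 6.0)) + 328 = 2341 K

2341 K


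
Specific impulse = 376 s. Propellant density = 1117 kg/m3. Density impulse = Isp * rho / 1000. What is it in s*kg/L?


rho*Isp = 376 * 1117 / 1000 = 420 s*kg/L

420 s*kg/L


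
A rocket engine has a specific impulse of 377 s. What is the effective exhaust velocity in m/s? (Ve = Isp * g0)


Ve = Isp * g0 = 377 * 9.81 = 3698.4 m/s

3698.4 m/s


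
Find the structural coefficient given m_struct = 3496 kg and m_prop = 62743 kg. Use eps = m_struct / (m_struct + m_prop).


eps = 3496 / (3496 + 62743) = 0.0528

0.0528


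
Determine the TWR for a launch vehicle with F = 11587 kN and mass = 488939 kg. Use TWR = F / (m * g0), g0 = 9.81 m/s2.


TWR = 11587000 / (488939 * 9.81) = 2.42

2.42


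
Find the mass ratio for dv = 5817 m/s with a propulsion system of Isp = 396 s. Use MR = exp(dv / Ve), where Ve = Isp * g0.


Ve = 396 * 9.81 = 3884.76 m/s
MR = exp(5817 / 3884.76) = 4.47

4.47


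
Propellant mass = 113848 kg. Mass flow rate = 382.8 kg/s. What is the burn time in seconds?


tb = 113848 / 382.8 = 297.4 s

297.4 s


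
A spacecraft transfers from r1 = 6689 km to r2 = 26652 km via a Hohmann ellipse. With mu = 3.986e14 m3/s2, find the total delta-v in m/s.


V1 = sqrt(mu/r1) = 7719.48 m/s
dV1 = V1*(sqrt(2*r2/(r1+r2)) - 1) = 2041.17 m/s
V2 = sqrt(mu/r2) = 3867.26 m/s
dV2 = V2*(1 - sqrt(2*r1/(r1+r2))) = 1417.58 m/s
Total dV = 3459 m/s

3459 m/s


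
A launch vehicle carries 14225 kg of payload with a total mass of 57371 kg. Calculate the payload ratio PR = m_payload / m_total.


PR = 14225 / 57371 = 0.2479

0.2479


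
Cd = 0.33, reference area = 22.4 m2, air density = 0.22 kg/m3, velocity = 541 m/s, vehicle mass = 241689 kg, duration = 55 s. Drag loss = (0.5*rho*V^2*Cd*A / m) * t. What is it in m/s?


D = 0.5 * 0.22 * 541^2 * 0.33 * 22.4 = 237984.77 N
a = 237984.77 / 241689 = 0.9847 m/s2
dV = 0.9847 * 55 = 54.2 m/s

54.2 m/s


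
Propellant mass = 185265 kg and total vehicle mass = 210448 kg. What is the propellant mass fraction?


PMF = 185265 / 210448 = 0.88

0.88


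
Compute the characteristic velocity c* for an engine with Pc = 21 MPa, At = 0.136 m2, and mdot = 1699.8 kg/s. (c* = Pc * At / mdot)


c* = 21e6 * 0.136 / 1699.8 = 1680 m/s

1680 m/s


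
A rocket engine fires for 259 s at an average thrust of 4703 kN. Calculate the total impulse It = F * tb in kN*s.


It = 4703 * 259 = 1218077 kN*s

1218077 kN*s


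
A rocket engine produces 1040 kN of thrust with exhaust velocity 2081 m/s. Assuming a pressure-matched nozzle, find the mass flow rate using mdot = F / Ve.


mdot = F / Ve = 1040000 / 2081 = 499.8 kg/s

499.8 kg/s


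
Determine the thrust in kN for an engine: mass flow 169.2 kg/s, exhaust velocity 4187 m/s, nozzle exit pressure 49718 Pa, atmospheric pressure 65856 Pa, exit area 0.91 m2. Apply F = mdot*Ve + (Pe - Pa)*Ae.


F = 169.2 * 4187 + (49718 - 65856) * 0.91 = 693755.0 N = 693.8 kN

693.8 kN


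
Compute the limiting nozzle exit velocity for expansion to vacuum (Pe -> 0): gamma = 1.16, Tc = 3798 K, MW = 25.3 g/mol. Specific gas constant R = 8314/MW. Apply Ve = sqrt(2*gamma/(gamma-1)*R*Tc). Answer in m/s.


R = 8314 / 25.3 = 328.62 J/(kg.K)
Ve = sqrt(2 * 1.16 / (1.16 - 1) * 328.62 * 3798) = 4254 m/s

4254 m/s


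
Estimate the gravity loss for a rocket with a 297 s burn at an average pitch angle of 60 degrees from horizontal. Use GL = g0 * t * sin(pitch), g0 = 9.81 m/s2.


GL = 9.81 * 297 * sin(60 deg) = 2523 m/s

2523 m/s


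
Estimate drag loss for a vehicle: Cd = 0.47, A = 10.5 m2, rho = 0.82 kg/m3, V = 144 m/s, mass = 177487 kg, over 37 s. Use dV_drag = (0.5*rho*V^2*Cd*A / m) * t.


D = 0.5 * 0.82 * 144^2 * 0.47 * 10.5 = 41956.19 N
a = 41956.19 / 177487 = 0.2364 m/s2
dV = 0.2364 * 37 = 8.7 m/s

8.7 m/s


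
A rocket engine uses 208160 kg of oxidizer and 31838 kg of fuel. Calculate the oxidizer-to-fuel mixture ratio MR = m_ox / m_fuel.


MR = 208160 / 31838 = 6.54

6.54


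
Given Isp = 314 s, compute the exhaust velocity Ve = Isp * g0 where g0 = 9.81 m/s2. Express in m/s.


Ve = Isp * g0 = 314 * 9.81 = 3080.3 m/s

3080.3 m/s


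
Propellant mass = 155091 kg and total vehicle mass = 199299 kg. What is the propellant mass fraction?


PMF = 155091 / 199299 = 0.778

0.778


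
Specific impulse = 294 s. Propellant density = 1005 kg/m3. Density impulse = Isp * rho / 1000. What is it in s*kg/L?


rho*Isp = 294 * 1005 / 1000 = 295 s*kg/L

295 s*kg/L


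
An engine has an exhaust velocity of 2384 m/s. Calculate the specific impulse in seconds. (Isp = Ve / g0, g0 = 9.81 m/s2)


Isp = Ve / g0 = 2384 / 9.81 = 243.0 s

243.0 s


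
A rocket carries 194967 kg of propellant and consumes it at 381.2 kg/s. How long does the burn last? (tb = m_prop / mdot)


tb = 194967 / 381.2 = 511.5 s

511.5 s


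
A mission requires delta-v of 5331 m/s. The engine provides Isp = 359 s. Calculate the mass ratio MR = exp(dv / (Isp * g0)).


Ve = 359 * 9.81 = 3521.79 m/s
MR = exp(5331 / 3521.79) = 4.544

4.544


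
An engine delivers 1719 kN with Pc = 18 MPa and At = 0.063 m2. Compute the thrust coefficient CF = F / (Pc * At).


CF = 1719000 / (18e6 * 0.063) = 1.52

1.52


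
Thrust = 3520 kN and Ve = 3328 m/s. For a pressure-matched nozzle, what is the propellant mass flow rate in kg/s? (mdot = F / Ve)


mdot = F / Ve = 3520000 / 3328 = 1057.7 kg/s

1057.7 kg/s


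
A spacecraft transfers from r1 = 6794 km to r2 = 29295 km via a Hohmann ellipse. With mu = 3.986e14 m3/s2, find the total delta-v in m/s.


V1 = sqrt(mu/r1) = 7659.6 m/s
dV1 = V1*(sqrt(2*r2/(r1+r2)) - 1) = 2099.96 m/s
V2 = sqrt(mu/r2) = 3688.69 m/s
dV2 = V2*(1 - sqrt(2*r1/(r1+r2))) = 1425.28 m/s
Total dV = 3525 m/s

3525 m/s


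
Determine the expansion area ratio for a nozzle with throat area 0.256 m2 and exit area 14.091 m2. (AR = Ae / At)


AR = 14.091 / 0.256 = 55.0

55.0


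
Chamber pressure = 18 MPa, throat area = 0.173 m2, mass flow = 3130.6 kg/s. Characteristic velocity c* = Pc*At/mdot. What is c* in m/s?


c* = 18e6 * 0.173 / 3130.6 = 995 m/s

995 m/s


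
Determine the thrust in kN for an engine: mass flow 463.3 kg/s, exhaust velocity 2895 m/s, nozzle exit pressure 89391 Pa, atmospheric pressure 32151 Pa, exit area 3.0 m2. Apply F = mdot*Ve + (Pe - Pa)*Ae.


F = 463.3 * 2895 + (89391 - 32151) * 3.0 = 1.5130e+06 N = 1513.0 kN

1513.0 kN


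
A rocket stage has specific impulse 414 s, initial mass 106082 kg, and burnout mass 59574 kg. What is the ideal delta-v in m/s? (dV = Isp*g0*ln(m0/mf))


Ve = 414 * 9.81 = 4061.34 m/s
dV = 4061.34 * ln(106082/59574) = 2343 m/s

2343 m/s


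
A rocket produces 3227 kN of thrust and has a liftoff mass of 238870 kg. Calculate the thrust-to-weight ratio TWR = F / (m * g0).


TWR = 3227000 / (238870 * 9.81) = 1.38

1.38


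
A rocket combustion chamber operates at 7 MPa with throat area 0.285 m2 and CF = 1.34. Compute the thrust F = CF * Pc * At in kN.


F = 1.34 * 7e6 * 0.285 = 2.6733e+06 N = 2673.3 kN

2673.3 kN


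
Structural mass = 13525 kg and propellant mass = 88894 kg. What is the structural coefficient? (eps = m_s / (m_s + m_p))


eps = 13525 / (13525 + 88894) = 0.1321

0.1321


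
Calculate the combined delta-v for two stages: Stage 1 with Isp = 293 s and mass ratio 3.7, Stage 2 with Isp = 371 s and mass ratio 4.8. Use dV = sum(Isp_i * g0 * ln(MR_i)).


dV1 = 293 * 9.81 * ln(3.7) = 3760.6 m/s
dV2 = 371 * 9.81 * ln(4.8) = 5709.0 m/s
Total dV = 3760.6 + 5709.0 = 9469.6 m/s ~ 9470 m/s

9470 m/s


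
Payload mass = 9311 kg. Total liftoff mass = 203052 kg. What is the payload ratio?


PR = 9311 / 203052 = 0.0459

0.0459


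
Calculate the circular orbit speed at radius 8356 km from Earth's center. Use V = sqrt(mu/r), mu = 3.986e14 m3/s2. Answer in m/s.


V = sqrt(3.986e14 / 8356000) = 6907 m/s

6907 m/s


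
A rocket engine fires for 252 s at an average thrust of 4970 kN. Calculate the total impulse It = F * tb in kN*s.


It = 4970 * 252 = 1252440 kN*s

1252440 kN*s


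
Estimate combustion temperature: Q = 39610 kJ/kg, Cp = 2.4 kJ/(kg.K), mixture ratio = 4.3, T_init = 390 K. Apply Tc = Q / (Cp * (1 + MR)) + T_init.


Tc = 39610 / (2.4 * (1 + 4.3)) + 390 = 3504 K

3504 K


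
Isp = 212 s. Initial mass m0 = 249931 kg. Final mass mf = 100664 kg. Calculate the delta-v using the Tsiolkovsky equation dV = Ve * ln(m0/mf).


Ve = 212 * 9.81 = 2079.72 m/s
dV = 2079.72 * ln(249931/100664) = 1891 m/s

1891 m/s


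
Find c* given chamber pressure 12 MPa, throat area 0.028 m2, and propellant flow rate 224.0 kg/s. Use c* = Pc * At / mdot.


c* = 12e6 * 0.028 / 224.0 = 1500 m/s

1500 m/s


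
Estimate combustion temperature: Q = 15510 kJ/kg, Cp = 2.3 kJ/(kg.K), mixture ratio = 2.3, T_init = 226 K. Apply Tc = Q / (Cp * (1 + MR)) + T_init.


Tc = 15510 / (2.3 * (1 + 2.3)) + 226 = 2269 K

2269 K


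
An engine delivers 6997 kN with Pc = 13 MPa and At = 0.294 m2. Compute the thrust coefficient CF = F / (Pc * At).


CF = 6997000 / (13e6 * 0.294) = 1.83

1.83


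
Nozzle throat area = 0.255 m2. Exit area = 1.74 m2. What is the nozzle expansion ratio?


AR = 1.74 / 0.255 = 6.8

6.8


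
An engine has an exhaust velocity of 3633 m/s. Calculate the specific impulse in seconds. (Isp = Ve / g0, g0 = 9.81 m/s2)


Isp = Ve / g0 = 3633 / 9.81 = 370.3 s

370.3 s


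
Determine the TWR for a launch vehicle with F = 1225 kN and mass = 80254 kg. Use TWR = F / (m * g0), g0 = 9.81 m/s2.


TWR = 1225000 / (80254 * 9.81) = 1.56

1.56


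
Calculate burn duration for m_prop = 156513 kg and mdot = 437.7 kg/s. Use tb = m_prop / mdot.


tb = 156513 / 437.7 = 357.6 s

357.6 s


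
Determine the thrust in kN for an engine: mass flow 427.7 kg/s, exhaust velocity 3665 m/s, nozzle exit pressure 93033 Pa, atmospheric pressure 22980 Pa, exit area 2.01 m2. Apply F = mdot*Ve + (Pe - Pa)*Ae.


F = 427.7 * 3665 + (93033 - 22980) * 2.01 = 1.7083e+06 N = 1708.3 kN

1708.3 kN


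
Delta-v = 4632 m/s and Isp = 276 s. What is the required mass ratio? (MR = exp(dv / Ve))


Ve = 276 * 9.81 = 2707.56 m/s
MR = exp(4632 / 2707.56) = 5.533

5.533


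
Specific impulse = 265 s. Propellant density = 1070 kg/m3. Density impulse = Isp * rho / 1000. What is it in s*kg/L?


rho*Isp = 265 * 1070 / 1000 = 284 s*kg/L

284 s*kg/L


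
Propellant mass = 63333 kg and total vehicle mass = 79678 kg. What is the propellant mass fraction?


PMF = 63333 / 79678 = 0.795

0.795


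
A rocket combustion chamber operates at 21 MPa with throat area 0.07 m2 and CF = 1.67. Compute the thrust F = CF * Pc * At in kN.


F = 1.67 * 21e6 * 0.07 = 2.4549e+06 N = 2454.9 kN

2454.9 kN


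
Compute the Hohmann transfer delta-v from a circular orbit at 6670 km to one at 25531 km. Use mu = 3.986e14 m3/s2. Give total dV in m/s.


V1 = sqrt(mu/r1) = 7730.47 m/s
dV1 = V1*(sqrt(2*r2/(r1+r2)) - 1) = 2004.17 m/s
V2 = sqrt(mu/r2) = 3951.25 m/s
dV2 = V2*(1 - sqrt(2*r1/(r1+r2))) = 1408.07 m/s
Total dV = 3412 m/s

3412 m/s


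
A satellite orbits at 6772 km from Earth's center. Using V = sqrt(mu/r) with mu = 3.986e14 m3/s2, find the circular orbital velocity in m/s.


V = sqrt(3.986e14 / 6772000) = 7672 m/s

7672 m/s


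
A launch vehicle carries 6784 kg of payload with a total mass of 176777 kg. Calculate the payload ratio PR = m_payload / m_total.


PR = 6784 / 176777 = 0.0384

0.0384


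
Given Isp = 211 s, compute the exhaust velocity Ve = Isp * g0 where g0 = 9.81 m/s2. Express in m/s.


Ve = Isp * g0 = 211 * 9.81 = 2069.9 m/s

2069.9 m/s


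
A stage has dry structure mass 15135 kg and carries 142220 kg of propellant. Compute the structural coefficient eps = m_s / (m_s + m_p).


eps = 15135 / (15135 + 142220) = 0.0962

0.0962


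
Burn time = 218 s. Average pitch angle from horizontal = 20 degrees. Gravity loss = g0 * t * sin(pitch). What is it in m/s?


GL = 9.81 * 218 * sin(20 deg) = 731 m/s

731 m/s


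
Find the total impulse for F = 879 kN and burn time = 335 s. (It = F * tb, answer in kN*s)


It = 879 * 335 = 294465 kN*s

294465 kN*s


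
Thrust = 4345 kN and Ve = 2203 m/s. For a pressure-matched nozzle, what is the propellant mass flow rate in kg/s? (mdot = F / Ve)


mdot = F / Ve = 4345000 / 2203 = 1972.3 kg/s

1972.3 kg/s


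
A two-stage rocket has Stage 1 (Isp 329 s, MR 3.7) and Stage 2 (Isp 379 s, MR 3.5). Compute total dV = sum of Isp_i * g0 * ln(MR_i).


dV1 = 329 * 9.81 * ln(3.7) = 4222.6 m/s
dV2 = 379 * 9.81 * ln(3.5) = 4657.8 m/s
Total dV = 4222.6 + 4657.8 = 8880.4 m/s ~ 8880 m/s

8880 m/s


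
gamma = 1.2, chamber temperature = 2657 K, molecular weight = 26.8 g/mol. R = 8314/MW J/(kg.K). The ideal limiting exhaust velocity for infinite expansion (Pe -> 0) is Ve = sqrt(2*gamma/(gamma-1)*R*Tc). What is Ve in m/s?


R = 8314 / 26.8 = 310.22 J/(kg.K)
Ve = sqrt(2 * 1.2 / (1.2 - 1) * 310.22 * 2657) = 3145 m/s

3145 m/s


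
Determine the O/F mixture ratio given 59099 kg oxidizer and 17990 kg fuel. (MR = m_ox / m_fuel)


MR = 59099 / 17990 = 3.29

3.29


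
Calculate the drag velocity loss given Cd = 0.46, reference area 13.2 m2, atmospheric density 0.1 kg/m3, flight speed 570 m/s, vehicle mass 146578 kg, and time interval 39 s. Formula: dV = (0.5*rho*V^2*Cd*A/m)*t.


D = 0.5 * 0.1 * 570^2 * 0.46 * 13.2 = 98639.64 N
a = 98639.64 / 146578 = 0.6729 m/s2
dV = 0.6729 * 39 = 26.2 m/s

26.2 m/s


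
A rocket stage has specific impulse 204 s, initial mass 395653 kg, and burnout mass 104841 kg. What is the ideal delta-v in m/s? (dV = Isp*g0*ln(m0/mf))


Ve = 204 * 9.81 = 2001.24 m/s
dV = 2001.24 * ln(395653/104841) = 2658 m/s

2658 m/s


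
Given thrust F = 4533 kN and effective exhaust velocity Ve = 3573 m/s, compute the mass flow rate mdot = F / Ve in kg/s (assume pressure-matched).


mdot = F / Ve = 4533000 / 3573 = 1268.7 kg/s

1268.7 kg/s


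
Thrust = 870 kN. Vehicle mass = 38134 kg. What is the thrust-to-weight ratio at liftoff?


TWR = 870000 / (38134 * 9.81) = 2.33

2.33


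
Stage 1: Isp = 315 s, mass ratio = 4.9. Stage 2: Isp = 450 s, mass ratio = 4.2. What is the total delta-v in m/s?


dV1 = 315 * 9.81 * ln(4.9) = 4911.0 m/s
dV2 = 450 * 9.81 * ln(4.2) = 6335.2 m/s
Total dV = 4911.0 + 6335.2 = 11246.2 m/s ~ 11246 m/s

11246 m/s


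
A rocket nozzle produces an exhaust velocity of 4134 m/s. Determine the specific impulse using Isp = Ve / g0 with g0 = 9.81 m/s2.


Isp = Ve / g0 = 4134 / 9.81 = 421.4 s

421.4 s


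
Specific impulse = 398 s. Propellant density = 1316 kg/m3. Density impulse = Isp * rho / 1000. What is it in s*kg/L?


rho*Isp = 398 * 1316 / 1000 = 524 s*kg/L

524 s*kg/L


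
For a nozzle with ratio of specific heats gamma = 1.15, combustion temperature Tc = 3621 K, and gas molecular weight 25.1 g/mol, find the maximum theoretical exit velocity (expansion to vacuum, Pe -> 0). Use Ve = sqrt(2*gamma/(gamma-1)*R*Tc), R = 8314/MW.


R = 8314 / 25.1 = 331.24 J/(kg.K)
Ve = sqrt(2 * 1.15 / (1.15 - 1) * 331.24 * 3621) = 4288 m/s

4288 m/s


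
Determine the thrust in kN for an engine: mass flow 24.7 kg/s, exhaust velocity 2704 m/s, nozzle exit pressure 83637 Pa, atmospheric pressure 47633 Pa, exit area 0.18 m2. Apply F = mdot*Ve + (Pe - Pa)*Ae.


F = 24.7 * 2704 + (83637 - 47633) * 0.18 = 73270.0 N = 73.3 kN

73.3 kN


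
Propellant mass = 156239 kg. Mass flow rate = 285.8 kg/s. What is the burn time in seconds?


tb = 156239 / 285.8 = 546.7 s

546.7 s


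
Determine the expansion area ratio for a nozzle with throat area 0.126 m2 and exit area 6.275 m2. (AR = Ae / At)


AR = 6.275 / 0.126 = 49.8

49.8


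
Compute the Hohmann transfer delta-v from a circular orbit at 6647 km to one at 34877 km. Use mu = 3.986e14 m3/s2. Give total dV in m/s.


V1 = sqrt(mu/r1) = 7743.83 m/s
dV1 = V1*(sqrt(2*r2/(r1+r2)) - 1) = 2292.87 m/s
V2 = sqrt(mu/r2) = 3380.64 m/s
dV2 = V2*(1 - sqrt(2*r1/(r1+r2))) = 1467.81 m/s
Total dV = 3761 m/s

3761 m/s


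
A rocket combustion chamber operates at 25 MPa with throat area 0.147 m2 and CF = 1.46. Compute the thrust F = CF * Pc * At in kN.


F = 1.46 * 25e6 * 0.147 = 5.3655e+06 N = 5365.5 kN

5365.5 kN


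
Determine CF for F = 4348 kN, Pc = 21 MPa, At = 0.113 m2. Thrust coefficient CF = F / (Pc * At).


CF = 4348000 / (21e6 * 0.113) = 1.83

1.83


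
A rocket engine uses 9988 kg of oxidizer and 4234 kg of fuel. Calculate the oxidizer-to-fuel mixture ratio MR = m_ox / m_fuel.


MR = 9988 / 4234 = 2.36

2.36


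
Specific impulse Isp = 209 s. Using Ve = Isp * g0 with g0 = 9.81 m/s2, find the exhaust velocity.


Ve = Isp * g0 = 209 * 9.81 = 2050.3 m/s

2050.3 m/s


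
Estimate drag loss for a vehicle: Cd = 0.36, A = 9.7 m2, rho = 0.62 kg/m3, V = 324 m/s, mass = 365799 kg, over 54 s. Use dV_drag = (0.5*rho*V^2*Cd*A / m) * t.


D = 0.5 * 0.62 * 324^2 * 0.36 * 9.7 = 113638.62 N
a = 113638.62 / 365799 = 0.3107 m/s2
dV = 0.3107 * 54 = 16.8 m/s

16.8 m/s


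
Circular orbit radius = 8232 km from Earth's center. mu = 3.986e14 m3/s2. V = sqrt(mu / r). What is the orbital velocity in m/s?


V = sqrt(3.986e14 / 8232000) = 6959 m/s

6959 m/s


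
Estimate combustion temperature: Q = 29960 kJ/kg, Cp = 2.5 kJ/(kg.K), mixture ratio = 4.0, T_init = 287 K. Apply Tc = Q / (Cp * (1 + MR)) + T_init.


Tc = 29960 / (2.5 * (1 + 4.0)) + 287 = 2684 K

2684 K


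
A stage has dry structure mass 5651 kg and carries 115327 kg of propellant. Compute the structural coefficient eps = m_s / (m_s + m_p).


eps = 5651 / (5651 + 115327) = 0.0467

0.0467


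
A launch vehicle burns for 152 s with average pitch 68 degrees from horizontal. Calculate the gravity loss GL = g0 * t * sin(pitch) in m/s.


GL = 9.81 * 152 * sin(68 deg) = 1383 m/s

1383 m/s


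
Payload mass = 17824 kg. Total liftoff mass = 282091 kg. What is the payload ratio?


PR = 17824 / 282091 = 0.0632

0.0632


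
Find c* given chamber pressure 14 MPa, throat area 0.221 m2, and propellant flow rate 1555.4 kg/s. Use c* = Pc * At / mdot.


c* = 14e6 * 0.221 / 1555.4 = 1989 m/s

1989 m/s


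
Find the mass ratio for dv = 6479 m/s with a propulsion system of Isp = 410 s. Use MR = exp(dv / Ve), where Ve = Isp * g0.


Ve = 410 * 9.81 = 4022.1 m/s
MR = exp(6479 / 4022.1) = 5.007

5.007


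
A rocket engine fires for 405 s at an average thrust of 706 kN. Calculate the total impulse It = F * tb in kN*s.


It = 706 * 405 = 285930 kN*s

285930 kN*s


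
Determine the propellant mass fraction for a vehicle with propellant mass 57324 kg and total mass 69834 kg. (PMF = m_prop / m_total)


PMF = 57324 / 69834 = 0.821

0.821


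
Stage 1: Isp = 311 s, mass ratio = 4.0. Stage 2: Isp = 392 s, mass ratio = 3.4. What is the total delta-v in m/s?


dV1 = 311 * 9.81 * ln(4.0) = 4229.5 m/s
dV2 = 392 * 9.81 * ln(3.4) = 4706.1 m/s
Total dV = 4229.5 + 4706.1 = 8935.6 m/s ~ 8936 m/s

8936 m/s


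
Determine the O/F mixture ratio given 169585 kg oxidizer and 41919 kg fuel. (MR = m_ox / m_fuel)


MR = 169585 / 41919 = 4.05

4.05


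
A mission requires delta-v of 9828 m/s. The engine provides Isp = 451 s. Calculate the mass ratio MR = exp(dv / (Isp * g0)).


Ve = 451 * 9.81 = 4424.31 m/s
MR = exp(9828 / 4424.31) = 9.22

9.22


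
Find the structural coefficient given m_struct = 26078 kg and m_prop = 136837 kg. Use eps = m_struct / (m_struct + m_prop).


eps = 26078 / (26078 + 136837) = 0.1601

0.1601


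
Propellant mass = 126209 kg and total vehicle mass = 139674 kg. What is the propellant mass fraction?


PMF = 126209 / 139674 = 0.904

0.904


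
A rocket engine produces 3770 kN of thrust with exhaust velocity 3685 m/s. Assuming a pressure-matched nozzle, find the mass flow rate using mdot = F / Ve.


mdot = F / Ve = 3770000 / 3685 = 1023.1 kg/s

1023.1 kg/s


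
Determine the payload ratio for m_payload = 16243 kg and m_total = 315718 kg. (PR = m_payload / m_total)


PR = 16243 / 315718 = 0.0514

0.0514


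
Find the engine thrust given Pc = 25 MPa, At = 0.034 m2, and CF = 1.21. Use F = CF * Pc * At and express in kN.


F = 1.21 * 25e6 * 0.034 = 1.0285e+06 N = 1028.5 kN

1028.5 kN


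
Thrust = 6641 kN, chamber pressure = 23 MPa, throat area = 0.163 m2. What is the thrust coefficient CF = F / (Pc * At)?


CF = 6641000 / (23e6 * 0.163) = 1.77

1.77


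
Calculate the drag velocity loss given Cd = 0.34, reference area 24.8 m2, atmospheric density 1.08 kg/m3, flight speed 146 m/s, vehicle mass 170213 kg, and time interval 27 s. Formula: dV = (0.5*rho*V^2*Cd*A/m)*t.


D = 0.5 * 1.08 * 146^2 * 0.34 * 24.8 = 97057.72 N
a = 97057.72 / 170213 = 0.5702 m/s2
dV = 0.5702 * 27 = 15.4 m/s

15.4 m/s


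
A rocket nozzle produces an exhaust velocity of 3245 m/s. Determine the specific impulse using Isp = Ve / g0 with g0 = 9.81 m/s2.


Isp = Ve / g0 = 3245 / 9.81 = 330.8 s

330.8 s


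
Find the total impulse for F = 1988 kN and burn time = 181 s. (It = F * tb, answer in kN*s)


It = 1988 * 181 = 359828 kN*s

359828 kN*s


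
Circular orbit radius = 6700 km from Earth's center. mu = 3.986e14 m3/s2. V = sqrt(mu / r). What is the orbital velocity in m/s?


V = sqrt(3.986e14 / 6700000) = 7713 m/s

7713 m/s


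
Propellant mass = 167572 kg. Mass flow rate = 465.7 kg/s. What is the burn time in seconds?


tb = 167572 / 465.7 = 359.8 s

359.8 s


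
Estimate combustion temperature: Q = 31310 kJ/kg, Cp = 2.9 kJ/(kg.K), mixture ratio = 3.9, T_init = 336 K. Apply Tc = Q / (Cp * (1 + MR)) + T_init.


Tc = 31310 / (2.9 * (1 + 3.9)) + 336 = 2539 K

2539 K


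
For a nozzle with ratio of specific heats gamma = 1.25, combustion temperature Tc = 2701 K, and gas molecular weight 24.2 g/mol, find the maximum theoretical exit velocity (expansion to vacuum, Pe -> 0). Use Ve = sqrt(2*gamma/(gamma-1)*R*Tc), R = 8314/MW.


R = 8314 / 24.2 = 343.55 J/(kg.K)
Ve = sqrt(2 * 1.25 / (1.25 - 1) * 343.55 * 2701) = 3046 m/s

3046 m/s


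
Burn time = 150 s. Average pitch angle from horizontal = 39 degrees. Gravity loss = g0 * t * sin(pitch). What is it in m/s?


GL = 9.81 * 150 * sin(39 deg) = 926 m/s

926 m/s


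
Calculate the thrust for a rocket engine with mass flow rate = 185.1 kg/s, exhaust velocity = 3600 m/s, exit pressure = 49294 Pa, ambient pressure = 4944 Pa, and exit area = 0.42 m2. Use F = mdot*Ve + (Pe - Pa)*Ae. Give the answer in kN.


F = 185.1 * 3600 + (49294 - 4944) * 0.42 = 684987.0 N = 685.0 kN

685.0 kN


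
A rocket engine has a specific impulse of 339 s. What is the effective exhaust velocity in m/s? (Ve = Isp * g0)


Ve = Isp * g0 = 339 * 9.81 = 3325.6 m/s

3325.6 m/s


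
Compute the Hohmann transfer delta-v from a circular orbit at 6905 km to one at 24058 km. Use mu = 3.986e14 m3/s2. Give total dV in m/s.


V1 = sqrt(mu/r1) = 7597.78 m/s
dV1 = V1*(sqrt(2*r2/(r1+r2)) - 1) = 1873.53 m/s
V2 = sqrt(mu/r2) = 4070.42 m/s
dV2 = V2*(1 - sqrt(2*r1/(r1+r2))) = 1352.01 m/s
Total dV = 3226 m/s

3226 m/s


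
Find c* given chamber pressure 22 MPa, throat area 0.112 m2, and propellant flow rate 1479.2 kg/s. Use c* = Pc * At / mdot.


c* = 22e6 * 0.112 / 1479.2 = 1666 m/s

1666 m/s


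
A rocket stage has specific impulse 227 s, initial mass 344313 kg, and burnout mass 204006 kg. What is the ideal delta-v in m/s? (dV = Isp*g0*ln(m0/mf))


Ve = 227 * 9.81 = 2226.87 m/s
dV = 2226.87 * ln(344313/204006) = 1166 m/s

1166 m/s


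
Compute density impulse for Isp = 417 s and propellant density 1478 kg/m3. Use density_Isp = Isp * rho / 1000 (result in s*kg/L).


rho*Isp = 417 * 1478 / 1000 = 616 s*kg/L

616 s*kg/L


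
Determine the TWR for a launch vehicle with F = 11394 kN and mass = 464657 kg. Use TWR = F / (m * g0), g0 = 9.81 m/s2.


TWR = 11394000 / (464657 * 9.81) = 2.5

2.5


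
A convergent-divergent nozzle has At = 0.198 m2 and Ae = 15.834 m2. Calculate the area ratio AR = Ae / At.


AR = 15.834 / 0.198 = 80.0

80.0


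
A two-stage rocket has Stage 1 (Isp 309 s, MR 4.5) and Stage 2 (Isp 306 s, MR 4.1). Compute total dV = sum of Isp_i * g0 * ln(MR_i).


dV1 = 309 * 9.81 * ln(4.5) = 4559.3 m/s
dV2 = 306 * 9.81 * ln(4.1) = 4235.6 m/s
Total dV = 4559.3 + 4235.6 = 8794.9 m/s ~ 8795 m/s

8795 m/s


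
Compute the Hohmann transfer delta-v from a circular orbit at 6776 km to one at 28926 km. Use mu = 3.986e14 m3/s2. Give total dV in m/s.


V1 = sqrt(mu/r1) = 7669.76 m/s
dV1 = V1*(sqrt(2*r2/(r1+r2)) - 1) = 2093.5 m/s
V2 = sqrt(mu/r2) = 3712.14 m/s
dV2 = V2*(1 - sqrt(2*r1/(r1+r2))) = 1425.07 m/s
Total dV = 3519 m/s

3519 m/s


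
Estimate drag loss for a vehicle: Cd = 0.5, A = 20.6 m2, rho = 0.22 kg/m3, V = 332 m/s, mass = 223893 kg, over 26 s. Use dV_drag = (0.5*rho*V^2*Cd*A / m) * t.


D = 0.5 * 0.22 * 332^2 * 0.5 * 20.6 = 124883.79 N
a = 124883.79 / 223893 = 0.5578 m/s2
dV = 0.5578 * 26 = 14.5 m/s

14.5 m/s


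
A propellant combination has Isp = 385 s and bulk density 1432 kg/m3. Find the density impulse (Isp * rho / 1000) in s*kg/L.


rho*Isp = 385 * 1432 / 1000 = 551 s*kg/L

551 s*kg/L


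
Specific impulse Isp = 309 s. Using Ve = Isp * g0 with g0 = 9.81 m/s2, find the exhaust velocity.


Ve = Isp * g0 = 309 * 9.81 = 3031.3 m/s

3031.3 m/s


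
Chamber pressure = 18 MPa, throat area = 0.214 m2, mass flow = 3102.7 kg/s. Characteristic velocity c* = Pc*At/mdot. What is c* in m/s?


c* = 18e6 * 0.214 / 3102.7 = 1241 m/s

1241 m/s


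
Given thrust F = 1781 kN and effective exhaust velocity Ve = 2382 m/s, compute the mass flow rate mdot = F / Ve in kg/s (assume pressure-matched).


mdot = F / Ve = 1781000 / 2382 = 747.7 kg/s

747.7 kg/s


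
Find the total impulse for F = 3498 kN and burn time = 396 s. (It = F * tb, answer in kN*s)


It = 3498 * 396 = 1385208 kN*s

1385208 kN*s


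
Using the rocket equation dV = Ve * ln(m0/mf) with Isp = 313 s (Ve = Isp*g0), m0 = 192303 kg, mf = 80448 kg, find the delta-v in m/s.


Ve = 313 * 9.81 = 3070.53 m/s
dV = 3070.53 * ln(192303/80448) = 2676 m/s

2676 m/s


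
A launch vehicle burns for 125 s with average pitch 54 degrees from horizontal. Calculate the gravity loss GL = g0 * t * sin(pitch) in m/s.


GL = 9.81 * 125 * sin(54 deg) = 992 m/s

992 m/s


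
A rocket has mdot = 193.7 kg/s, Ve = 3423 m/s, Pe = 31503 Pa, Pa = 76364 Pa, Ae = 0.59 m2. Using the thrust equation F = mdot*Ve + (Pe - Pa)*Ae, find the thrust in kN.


F = 193.7 * 3423 + (31503 - 76364) * 0.59 = 636567.0 N = 636.6 kN

636.6 kN


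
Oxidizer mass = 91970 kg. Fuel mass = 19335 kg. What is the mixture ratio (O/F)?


MR = 91970 / 19335 = 4.76

4.76


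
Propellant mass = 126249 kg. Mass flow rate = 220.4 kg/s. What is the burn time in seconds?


tb = 126249 / 220.4 = 572.8 s

572.8 s


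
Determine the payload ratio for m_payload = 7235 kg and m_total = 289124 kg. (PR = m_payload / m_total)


PR = 7235 / 289124 = 0.025

0.025


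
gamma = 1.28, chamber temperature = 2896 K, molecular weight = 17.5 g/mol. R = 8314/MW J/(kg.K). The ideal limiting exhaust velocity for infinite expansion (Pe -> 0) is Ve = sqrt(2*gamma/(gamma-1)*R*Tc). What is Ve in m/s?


R = 8314 / 17.5 = 475.09 J/(kg.K)
Ve = sqrt(2 * 1.28 / (1.28 - 1) * 475.09 * 2896) = 3547 m/s

3547 m/s


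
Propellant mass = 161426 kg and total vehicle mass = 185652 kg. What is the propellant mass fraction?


PMF = 161426 / 185652 = 0.87

0.87


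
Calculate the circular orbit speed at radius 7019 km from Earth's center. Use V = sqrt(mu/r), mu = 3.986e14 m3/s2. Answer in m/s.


V = sqrt(3.986e14 / 7019000) = 7536 m/s

7536 m/s


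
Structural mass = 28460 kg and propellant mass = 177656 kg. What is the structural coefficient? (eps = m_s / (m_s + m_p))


eps = 28460 / (28460 + 177656) = 0.1381

0.1381


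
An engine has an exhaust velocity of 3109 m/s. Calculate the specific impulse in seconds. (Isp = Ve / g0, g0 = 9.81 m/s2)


Isp = Ve / g0 = 3109 / 9.81 = 316.9 s

316.9 s
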